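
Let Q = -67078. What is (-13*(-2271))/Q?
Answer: -29523/67078 ≈ -0.44013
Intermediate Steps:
(-13*(-2271))/Q = -13*(-2271)/(-67078) = 29523*(-1/67078) = -29523/67078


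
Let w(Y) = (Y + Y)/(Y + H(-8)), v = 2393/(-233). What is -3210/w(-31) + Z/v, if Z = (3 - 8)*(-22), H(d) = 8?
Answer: -89132125/74183 ≈ -1201.5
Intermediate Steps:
v = -2393/233 (v = 2393*(-1/233) = -2393/233 ≈ -10.270)
Z = 110 (Z = -5*(-22) = 110)
w(Y) = 2*Y/(8 + Y) (w(Y) = (Y + Y)/(Y + 8) = (2*Y)/(8 + Y) = 2*Y/(8 + Y))
-3210/w(-31) + Z/v = -3210/(2*(-31)/(8 - 31)) + 110/(-2393/233) = -3210/(2*(-31)/(-23)) + 110*(-233/2393) = -3210/(2*(-31)*(-1/23)) - 25630/2393 = -3210/62/23 - 25630/2393 = -3210*23/62 - 25630/2393 = -36915/31 - 25630/2393 = -89132125/74183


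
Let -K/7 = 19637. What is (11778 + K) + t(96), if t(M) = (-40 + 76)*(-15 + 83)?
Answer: -123233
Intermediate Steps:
t(M) = 2448 (t(M) = 36*68 = 2448)
K = -137459 (K = -7*19637 = -137459)
(11778 + K) + t(96) = (11778 - 137459) + 2448 = -125681 + 2448 = -123233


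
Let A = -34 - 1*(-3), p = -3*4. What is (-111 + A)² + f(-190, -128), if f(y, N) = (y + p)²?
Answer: 60968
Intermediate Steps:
p = -12
A = -31 (A = -34 + 3 = -31)
f(y, N) = (-12 + y)² (f(y, N) = (y - 12)² = (-12 + y)²)
(-111 + A)² + f(-190, -128) = (-111 - 31)² + (-12 - 190)² = (-142)² + (-202)² = 20164 + 40804 = 60968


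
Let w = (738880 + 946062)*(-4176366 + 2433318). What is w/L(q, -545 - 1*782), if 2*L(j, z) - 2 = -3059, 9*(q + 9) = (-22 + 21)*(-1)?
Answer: 1957956522144/1019 ≈ 1.9214e+9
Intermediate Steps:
q = -80/9 (q = -9 + ((-22 + 21)*(-1))/9 = -9 + (-1*(-1))/9 = -9 + (⅑)*1 = -9 + ⅑ = -80/9 ≈ -8.8889)
L(j, z) = -3057/2 (L(j, z) = 1 + (½)*(-3059) = 1 - 3059/2 = -3057/2)
w = -2936934783216 (w = 1684942*(-1743048) = -2936934783216)
w/L(q, -545 - 1*782) = -2936934783216/(-3057/2) = -2936934783216*(-2/3057) = 1957956522144/1019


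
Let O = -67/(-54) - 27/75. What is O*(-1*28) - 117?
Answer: -95621/675 ≈ -141.66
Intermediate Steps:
O = 1189/1350 (O = -67*(-1/54) - 27*1/75 = 67/54 - 9/25 = 1189/1350 ≈ 0.88074)
O*(-1*28) - 117 = 1189*(-1*28)/1350 - 117 = (1189/1350)*(-28) - 117 = -16646/675 - 117 = -95621/675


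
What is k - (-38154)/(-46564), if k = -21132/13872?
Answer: -31526307/13456996 ≈ -2.3427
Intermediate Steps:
k = -1761/1156 (k = -21132*1/13872 = -1761/1156 ≈ -1.5234)
k - (-38154)/(-46564) = -1761/1156 - (-38154)/(-46564) = -1761/1156 - (-38154)*(-1)/46564 = -1761/1156 - 1*19077/23282 = -1761/1156 - 19077/23282 = -31526307/13456996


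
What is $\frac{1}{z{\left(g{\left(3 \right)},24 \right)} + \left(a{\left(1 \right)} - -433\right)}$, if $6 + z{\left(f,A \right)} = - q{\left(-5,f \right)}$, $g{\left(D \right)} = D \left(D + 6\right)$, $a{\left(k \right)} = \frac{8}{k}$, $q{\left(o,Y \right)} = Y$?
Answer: $\frac{1}{408} \approx 0.002451$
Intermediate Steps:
$g{\left(D \right)} = D \left(6 + D\right)$
$z{\left(f,A \right)} = -6 - f$
$\frac{1}{z{\left(g{\left(3 \right)},24 \right)} + \left(a{\left(1 \right)} - -433\right)} = \frac{1}{\left(-6 - 3 \left(6 + 3\right)\right) + \left(\frac{8}{1} - -433\right)} = \frac{1}{\left(-6 - 3 \cdot 9\right) + \left(8 \cdot 1 + 433\right)} = \frac{1}{\left(-6 - 27\right) + \left(8 + 433\right)} = \frac{1}{\left(-6 - 27\right) + 441} = \frac{1}{-33 + 441} = \frac{1}{408}$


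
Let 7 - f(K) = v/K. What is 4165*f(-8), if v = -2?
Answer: 112455/4 ≈ 28114.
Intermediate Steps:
f(K) = 7 + 2/K (f(K) = 7 - (-2)/K = 7 + 2/K)
4165*f(-8) = 4165*(7 + 2/(-8)) = 4165*(7 + 2*(-⅛)) = 4165*(7 - ¼) = 4165*(27/4) = 112455/4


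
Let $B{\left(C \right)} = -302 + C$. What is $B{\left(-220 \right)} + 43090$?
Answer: $42568$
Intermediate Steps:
$B{\left(-220 \right)} + 43090 = \left(-302 - 220\right) + 43090 = -522 + 43090 = 42568$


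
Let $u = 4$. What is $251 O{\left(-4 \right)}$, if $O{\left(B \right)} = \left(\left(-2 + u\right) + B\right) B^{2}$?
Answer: $-8032$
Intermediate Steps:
$O{\left(B \right)} = B^{2} \left(2 + B\right)$ ($O{\left(B \right)} = \left(\left(-2 + 4\right) + B\right) B^{2} = \left(2 + B\right) B^{2} = B^{2} \left(2 + B\right)$)
$251 O{\left(-4 \right)} = 251 \left(-4\right)^{2} \left(2 - 4\right) = 251 \cdot 16 \left(-2\right) = 251 \left(-32\right) = -8032$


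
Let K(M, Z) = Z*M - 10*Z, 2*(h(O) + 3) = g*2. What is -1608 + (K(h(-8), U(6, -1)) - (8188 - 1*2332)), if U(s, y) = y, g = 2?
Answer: -7453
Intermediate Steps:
h(O) = -1 (h(O) = -3 + (2*2)/2 = -3 + (1/2)*4 = -3 + 2 = -1)
K(M, Z) = -10*Z + M*Z (K(M, Z) = M*Z - 10*Z = -10*Z + M*Z)
-1608 + (K(h(-8), U(6, -1)) - (8188 - 1*2332)) = -1608 + (-(-10 - 1) - (8188 - 1*2332)) = -1608 + (-1*(-11) - (8188 - 2332)) = -1608 + (11 - 1*5856) = -1608 + (11 - 5856) = -1608 - 5845 = -7453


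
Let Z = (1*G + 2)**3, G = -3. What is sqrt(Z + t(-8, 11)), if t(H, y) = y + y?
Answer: sqrt(21) ≈ 4.5826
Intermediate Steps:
t(H, y) = 2*y
Z = -1 (Z = (1*(-3) + 2)**3 = (-3 + 2)**3 = (-1)**3 = -1)
sqrt(Z + t(-8, 11)) = sqrt(-1 + 2*11) = sqrt(-1 + 22) = sqrt(21)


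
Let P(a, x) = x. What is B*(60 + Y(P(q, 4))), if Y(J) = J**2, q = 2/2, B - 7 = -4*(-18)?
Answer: 6004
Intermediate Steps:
B = 79 (B = 7 - 4*(-18) = 7 + 72 = 79)
q = 1 (q = 2*(1/2) = 1)
B*(60 + Y(P(q, 4))) = 79*(60 + 4**2) = 79*(60 + 16) = 79*76 = 6004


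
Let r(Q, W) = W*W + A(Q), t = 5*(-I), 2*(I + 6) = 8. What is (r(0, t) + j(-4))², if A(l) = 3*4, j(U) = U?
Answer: 11664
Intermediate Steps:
I = -2 (I = -6 + (½)*8 = -6 + 4 = -2)
A(l) = 12
t = 10 (t = 5*(-1*(-2)) = 5*2 = 10)
r(Q, W) = 12 + W² (r(Q, W) = W*W + 12 = W² + 12 = 12 + W²)
(r(0, t) + j(-4))² = ((12 + 10²) - 4)² = ((12 + 100) - 4)² = (112 - 4)² = 108² = 11664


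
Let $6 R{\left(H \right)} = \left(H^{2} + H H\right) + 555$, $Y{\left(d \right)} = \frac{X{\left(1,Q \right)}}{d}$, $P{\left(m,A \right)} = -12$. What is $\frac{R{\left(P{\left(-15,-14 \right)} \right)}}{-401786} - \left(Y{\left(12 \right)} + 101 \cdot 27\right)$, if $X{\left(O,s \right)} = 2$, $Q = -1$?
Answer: $- \frac{6574425161}{2410716} \approx -2727.2$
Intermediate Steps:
$Y{\left(d \right)} = \frac{2}{d}$
$R{\left(H \right)} = \frac{185}{2} + \frac{H^{2}}{3}$ ($R{\left(H \right)} = \frac{\left(H^{2} + H H\right) + 555}{6} = \frac{\left(H^{2} + H^{2}\right) + 555}{6} = \frac{2 H^{2} + 555}{6} = \frac{555 + 2 H^{2}}{6} = \frac{185}{2} + \frac{H^{2}}{3}$)
$\frac{R{\left(P{\left(-15,-14 \right)} \right)}}{-401786} - \left(Y{\left(12 \right)} + 101 \cdot 27\right) = \frac{\frac{185}{2} + \frac{\left(-12\right)^{2}}{3}}{-401786} - \left(\frac{2}{12} + 101 \cdot 27\right) = \left(\frac{185}{2} + \frac{1}{3} \cdot 144\right) \left(- \frac{1}{401786}\right) - \left(2 \cdot \frac{1}{12} + 2727\right) = \left(\frac{185}{2} + 48\right) \left(- \frac{1}{401786}\right) - \left(\frac{1}{6} + 2727\right) = \frac{281}{2} \left(- \frac{1}{401786}\right) - \frac{16363}{6} = - \frac{281}{803572} - \frac{16363}{6} = - \frac{6574425161}{2410716}$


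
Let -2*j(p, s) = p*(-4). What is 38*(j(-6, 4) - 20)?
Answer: -1216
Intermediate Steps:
j(p, s) = 2*p (j(p, s) = -p*(-4)/2 = -(-2)*p = 2*p)
38*(j(-6, 4) - 20) = 38*(2*(-6) - 20) = 38*(-12 - 20) = 38*(-32) = -1216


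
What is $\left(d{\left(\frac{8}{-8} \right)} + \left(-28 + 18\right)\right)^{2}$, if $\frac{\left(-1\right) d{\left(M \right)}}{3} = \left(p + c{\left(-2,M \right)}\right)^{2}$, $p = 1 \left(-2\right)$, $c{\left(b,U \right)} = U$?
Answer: $1369$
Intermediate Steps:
$p = -2$
$d{\left(M \right)} = - 3 \left(-2 + M\right)^{2}$
$\left(d{\left(\frac{8}{-8} \right)} + \left(-28 + 18\right)\right)^{2} = \left(- 3 \left(-2 + \frac{8}{-8}\right)^{2} + \left(-28 + 18\right)\right)^{2} = \left(- 3 \left(-2 + 8 \left(- \frac{1}{8}\right)\right)^{2} - 10\right)^{2} = \left(- 3 \left(-2 - 1\right)^{2} - 10\right)^{2} = \left(- 3 \left(-3\right)^{2} - 10\right)^{2} = \left(\left(-3\right) 9 - 10\right)^{2} = \left(-27 - 10\right)^{2} = \left(-37\right)^{2} = 1369$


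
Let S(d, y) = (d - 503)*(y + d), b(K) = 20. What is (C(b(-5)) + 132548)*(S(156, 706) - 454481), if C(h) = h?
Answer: -99902581960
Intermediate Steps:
S(d, y) = (-503 + d)*(d + y)
(C(b(-5)) + 132548)*(S(156, 706) - 454481) = (20 + 132548)*((156² - 503*156 - 503*706 + 156*706) - 454481) = 132568*((24336 - 78468 - 355118 + 110136) - 454481) = 132568*(-299114 - 454481) = 132568*(-753595) = -99902581960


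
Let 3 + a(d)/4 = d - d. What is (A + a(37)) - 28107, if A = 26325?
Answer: -1794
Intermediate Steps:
a(d) = -12 (a(d) = -12 + 4*(d - d) = -12 + 4*0 = -12 + 0 = -12)
(A + a(37)) - 28107 = (26325 - 12) - 28107 = 26313 - 28107 = -1794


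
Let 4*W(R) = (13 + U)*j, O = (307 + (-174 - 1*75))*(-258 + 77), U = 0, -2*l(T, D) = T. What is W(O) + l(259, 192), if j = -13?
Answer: -687/4 ≈ -171.75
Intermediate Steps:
l(T, D) = -T/2
O = -10498 (O = (307 + (-174 - 75))*(-181) = (307 - 249)*(-181) = 58*(-181) = -10498)
W(R) = -169/4 (W(R) = ((13 + 0)*(-13))/4 = (13*(-13))/4 = (1/4)*(-169) = -169/4)
W(O) + l(259, 192) = -169/4 - 1/2*259 = -169/4 - 259/2 = -687/4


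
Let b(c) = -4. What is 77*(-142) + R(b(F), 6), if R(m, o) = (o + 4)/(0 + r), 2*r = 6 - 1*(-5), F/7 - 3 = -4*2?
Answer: -120254/11 ≈ -10932.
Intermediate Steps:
F = -35 (F = 21 + 7*(-4*2) = 21 + 7*(-8) = 21 - 56 = -35)
r = 11/2 (r = (6 - 1*(-5))/2 = (6 + 5)/2 = (1/2)*11 = 11/2 ≈ 5.5000)
R(m, o) = 8/11 + 2*o/11 (R(m, o) = (o + 4)/(0 + 11/2) = (4 + o)/(11/2) = (4 + o)*(2/11) = 8/11 + 2*o/11)
77*(-142) + R(b(F), 6) = 77*(-142) + (8/11 + (2/11)*6) = -10934 + (8/11 + 12/11) = -10934 + 20/11 = -120254/11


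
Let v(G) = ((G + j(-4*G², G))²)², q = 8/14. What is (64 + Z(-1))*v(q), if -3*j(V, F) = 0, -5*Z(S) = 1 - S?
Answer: 81408/12005 ≈ 6.7812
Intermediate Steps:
Z(S) = -⅕ + S/5 (Z(S) = -(1 - S)/5 = -⅕ + S/5)
j(V, F) = 0 (j(V, F) = -⅓*0 = 0)
q = 4/7 (q = 8*(1/14) = 4/7 ≈ 0.57143)
v(G) = G⁴ (v(G) = ((G + 0)²)² = (G²)² = G⁴)
(64 + Z(-1))*v(q) = (64 + (-⅕ + (⅕)*(-1)))*(4/7)⁴ = (64 + (-⅕ - ⅕))*(256/2401) = (64 - ⅖)*(256/2401) = (318/5)*(256/2401) = 81408/12005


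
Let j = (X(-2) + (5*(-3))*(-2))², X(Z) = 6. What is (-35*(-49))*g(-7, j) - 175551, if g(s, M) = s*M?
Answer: -15734031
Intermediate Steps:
j = 1296 (j = (6 + (5*(-3))*(-2))² = (6 - 15*(-2))² = (6 + 30)² = 36² = 1296)
g(s, M) = M*s
(-35*(-49))*g(-7, j) - 175551 = (-35*(-49))*(1296*(-7)) - 175551 = 1715*(-9072) - 175551 = -15558480 - 175551 = -15734031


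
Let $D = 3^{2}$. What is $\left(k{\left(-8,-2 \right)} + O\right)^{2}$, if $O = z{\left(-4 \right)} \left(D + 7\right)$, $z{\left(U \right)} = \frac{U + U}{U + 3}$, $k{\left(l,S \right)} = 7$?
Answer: $18225$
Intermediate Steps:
$D = 9$
$z{\left(U \right)} = \frac{2 U}{3 + U}$
$O = 128$ ($O = 2 \left(-4\right) \frac{1}{3 - 4} \left(9 + 7\right) = 2 \left(-4\right) \frac{1}{-1} \cdot 16 = 2 \left(-4\right) \left(-1\right) 16 = 8 \cdot 16 = 128$)
$\left(k{\left(-8,-2 \right)} + O\right)^{2} = \left(7 + 128\right)^{2} = 135^{2} = 18225$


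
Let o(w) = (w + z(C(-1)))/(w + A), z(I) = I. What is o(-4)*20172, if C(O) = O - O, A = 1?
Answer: 26896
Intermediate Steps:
C(O) = 0
o(w) = w/(1 + w) (o(w) = (w + 0)/(w + 1) = w/(1 + w))
o(-4)*20172 = -4/(1 - 4)*20172 = -4/(-3)*20172 = -4*(-⅓)*20172 = (4/3)*20172 = 26896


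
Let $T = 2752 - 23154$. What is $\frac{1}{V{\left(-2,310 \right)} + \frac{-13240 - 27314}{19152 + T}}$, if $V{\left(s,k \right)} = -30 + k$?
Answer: $\frac{625}{195277} \approx 0.0032006$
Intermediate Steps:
$T = -20402$
$\frac{1}{V{\left(-2,310 \right)} + \frac{-13240 - 27314}{19152 + T}} = \frac{1}{\left(-30 + 310\right) + \frac{-13240 - 27314}{19152 - 20402}} = \frac{1}{280 - \frac{40554}{-1250}} = \frac{1}{280 - - \frac{20277}{625}} = \frac{1}{280 + \frac{20277}{625}} = \frac{1}{\frac{195277}{625}} = \frac{625}{195277}$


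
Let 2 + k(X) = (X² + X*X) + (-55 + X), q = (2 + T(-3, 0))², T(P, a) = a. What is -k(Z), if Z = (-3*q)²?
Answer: -41559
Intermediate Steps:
q = 4 (q = (2 + 0)² = 2² = 4)
Z = 144 (Z = (-3*4)² = (-12)² = 144)
k(X) = -57 + X + 2*X² (k(X) = -2 + ((X² + X*X) + (-55 + X)) = -2 + ((X² + X²) + (-55 + X)) = -2 + (2*X² + (-55 + X)) = -2 + (-55 + X + 2*X²) = -57 + X + 2*X²)
-k(Z) = -(-57 + 144 + 2*144²) = -(-57 + 144 + 2*20736) = -(-57 + 144 + 41472) = -1*41559 = -41559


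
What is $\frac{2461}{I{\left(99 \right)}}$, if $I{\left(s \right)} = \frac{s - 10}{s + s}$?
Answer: $\frac{487278}{89} \approx 5475.0$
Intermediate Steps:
$I{\left(s \right)} = \frac{-10 + s}{2 s}$
$\frac{2461}{I{\left(99 \right)}} = \frac{2461}{\frac{1}{2} \cdot \frac{1}{99} \left(-10 + 99\right)} = \frac{2461}{\frac{1}{2} \cdot \frac{1}{99} \cdot 89} = \frac{2461}{\frac{89}{198}} = 2461 \cdot \frac{198}{89} = \frac{487278}{89}$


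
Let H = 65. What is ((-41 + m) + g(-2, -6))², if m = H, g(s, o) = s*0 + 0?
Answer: 576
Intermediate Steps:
g(s, o) = 0 (g(s, o) = 0 + 0 = 0)
m = 65
((-41 + m) + g(-2, -6))² = ((-41 + 65) + 0)² = (24 + 0)² = 24² = 576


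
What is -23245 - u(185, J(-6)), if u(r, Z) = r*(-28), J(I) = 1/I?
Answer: -18065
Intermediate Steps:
u(r, Z) = -28*r
-23245 - u(185, J(-6)) = -23245 - (-28)*185 = -23245 - 1*(-5180) = -23245 + 5180 = -18065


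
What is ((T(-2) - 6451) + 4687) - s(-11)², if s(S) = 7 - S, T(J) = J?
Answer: -2090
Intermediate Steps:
((T(-2) - 6451) + 4687) - s(-11)² = ((-2 - 6451) + 4687) - (7 - 1*(-11))² = (-6453 + 4687) - (7 + 11)² = -1766 - 1*18² = -1766 - 1*324 = -1766 - 324 = -2090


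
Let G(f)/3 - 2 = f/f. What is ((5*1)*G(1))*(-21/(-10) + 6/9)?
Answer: 249/2 ≈ 124.50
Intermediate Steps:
G(f) = 9 (G(f) = 6 + 3*(f/f) = 6 + 3*1 = 6 + 3 = 9)
((5*1)*G(1))*(-21/(-10) + 6/9) = ((5*1)*9)*(-21/(-10) + 6/9) = (5*9)*(-21*(-1/10) + 6*(1/9)) = 45*(21/10 + 2/3) = 45*(83/30) = 249/2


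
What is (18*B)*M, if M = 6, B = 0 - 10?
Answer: -1080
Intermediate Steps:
B = -10
(18*B)*M = (18*(-10))*6 = -180*6 = -1080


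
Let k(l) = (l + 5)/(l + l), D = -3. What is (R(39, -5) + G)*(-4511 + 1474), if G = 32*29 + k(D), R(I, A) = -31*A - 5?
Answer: -9818621/3 ≈ -3.2729e+6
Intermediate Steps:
R(I, A) = -5 - 31*A
k(l) = (5 + l)/(2*l) (k(l) = (5 + l)/((2*l)) = (5 + l)*(1/(2*l)) = (5 + l)/(2*l))
G = 2783/3 (G = 32*29 + (1/2)*(5 - 3)/(-3) = 928 + (1/2)*(-1/3)*2 = 928 - 1/3 = 2783/3 ≈ 927.67)
(R(39, -5) + G)*(-4511 + 1474) = ((-5 - 31*(-5)) + 2783/3)*(-4511 + 1474) = ((-5 + 155) + 2783/3)*(-3037) = (150 + 2783/3)*(-3037) = (3233/3)*(-3037) = -9818621/3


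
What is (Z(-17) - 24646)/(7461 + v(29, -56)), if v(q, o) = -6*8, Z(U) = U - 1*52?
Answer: -24715/7413 ≈ -3.3340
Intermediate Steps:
Z(U) = -52 + U (Z(U) = U - 52 = -52 + U)
v(q, o) = -48
(Z(-17) - 24646)/(7461 + v(29, -56)) = ((-52 - 17) - 24646)/(7461 - 48) = (-69 - 24646)/7413 = -24715*1/7413 = -24715/7413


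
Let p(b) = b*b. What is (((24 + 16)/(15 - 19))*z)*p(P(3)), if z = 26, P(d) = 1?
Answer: -260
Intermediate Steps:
p(b) = b²
(((24 + 16)/(15 - 19))*z)*p(P(3)) = (((24 + 16)/(15 - 19))*26)*1² = ((40/(-4))*26)*1 = ((40*(-¼))*26)*1 = -10*26*1 = -260*1 = -260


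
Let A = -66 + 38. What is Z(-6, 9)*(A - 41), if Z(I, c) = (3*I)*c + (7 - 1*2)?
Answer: 10833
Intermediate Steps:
A = -28
Z(I, c) = 5 + 3*I*c (Z(I, c) = 3*I*c + (7 - 2) = 3*I*c + 5 = 5 + 3*I*c)
Z(-6, 9)*(A - 41) = (5 + 3*(-6)*9)*(-28 - 41) = (5 - 162)*(-69) = -157*(-69) = 10833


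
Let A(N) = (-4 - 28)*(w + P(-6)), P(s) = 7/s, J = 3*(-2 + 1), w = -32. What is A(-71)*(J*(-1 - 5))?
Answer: 19104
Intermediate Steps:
J = -3 (J = 3*(-1) = -3)
A(N) = 3184/3 (A(N) = (-4 - 28)*(-32 + 7/(-6)) = -32*(-32 + 7*(-1/6)) = -32*(-32 - 7/6) = -32*(-199/6) = 3184/3)
A(-71)*(J*(-1 - 5)) = 3184*(-3*(-1 - 5))/3 = 3184*(-3*(-6))/3 = (3184/3)*18 = 19104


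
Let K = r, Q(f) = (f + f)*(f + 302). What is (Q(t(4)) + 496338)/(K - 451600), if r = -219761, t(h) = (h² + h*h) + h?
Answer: -173558/223787 ≈ -0.77555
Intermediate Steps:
t(h) = h + 2*h² (t(h) = (h² + h²) + h = 2*h² + h = h + 2*h²)
Q(f) = 2*f*(302 + f) (Q(f) = (2*f)*(302 + f) = 2*f*(302 + f))
K = -219761
(Q(t(4)) + 496338)/(K - 451600) = (2*(4*(1 + 2*4))*(302 + 4*(1 + 2*4)) + 496338)/(-219761 - 451600) = (2*(4*(1 + 8))*(302 + 4*(1 + 8)) + 496338)/(-671361) = (2*(4*9)*(302 + 4*9) + 496338)*(-1/671361) = (2*36*(302 + 36) + 496338)*(-1/671361) = (2*36*338 + 496338)*(-1/671361) = (24336 + 496338)*(-1/671361) = 520674*(-1/671361) = -173558/223787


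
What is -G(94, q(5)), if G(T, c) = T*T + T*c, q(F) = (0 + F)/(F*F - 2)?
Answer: -203698/23 ≈ -8856.4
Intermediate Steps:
q(F) = F/(-2 + F**2) (q(F) = F/(F**2 - 2) = F/(-2 + F**2))
G(T, c) = T**2 + T*c
-G(94, q(5)) = -94*(94 + 5/(-2 + 5**2)) = -94*(94 + 5/(-2 + 25)) = -94*(94 + 5/23) = -94*2167/23 = -1*203698/23 = -203698/23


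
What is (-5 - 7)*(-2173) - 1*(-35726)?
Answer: 61802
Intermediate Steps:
(-5 - 7)*(-2173) - 1*(-35726) = -12*(-2173) + 35726 = 26076 + 35726 = 61802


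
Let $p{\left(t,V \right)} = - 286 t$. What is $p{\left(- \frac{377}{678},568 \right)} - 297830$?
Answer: $- \frac{100910459}{339} \approx -2.9767 \cdot 10^{5}$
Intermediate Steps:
$p{\left(- \frac{377}{678},568 \right)} - 297830 = - 286 \left(- \frac{377}{678}\right) - 297830 = - 286 \left(\left(-377\right) \frac{1}{678}\right) - 297830 = \left(-286\right) \left(- \frac{377}{678}\right) - 297830 = \frac{53911}{339} - 297830 = - \frac{100910459}{339}$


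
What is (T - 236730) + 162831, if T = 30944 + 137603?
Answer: 94648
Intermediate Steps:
T = 168547
(T - 236730) + 162831 = (168547 - 236730) + 162831 = -68183 + 162831 = 94648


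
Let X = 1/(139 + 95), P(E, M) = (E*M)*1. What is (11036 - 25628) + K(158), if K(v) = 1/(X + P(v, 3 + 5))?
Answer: -4315977750/295777 ≈ -14592.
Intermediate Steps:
P(E, M) = E*M
X = 1/234 ≈ 0.0042735
K(v) = 1/(1/234 + 8*v) (K(v) = 1/(1/234 + v*(3 + 5)) = 1/(1/234 + v*8) = 1/(1/234 + 8*v))
(11036 - 25628) + K(158) = (11036 - 25628) + 234/(1 + 1872*158) = -14592 + 234/(1 + 295776) = -14592 + 234/295777 = -4315977750/295777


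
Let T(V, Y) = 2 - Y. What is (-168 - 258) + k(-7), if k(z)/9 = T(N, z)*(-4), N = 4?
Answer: -750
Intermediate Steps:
k(z) = -72 + 36*z (k(z) = 9*((2 - z)*(-4)) = 9*(-8 + 4*z) = -72 + 36*z)
(-168 - 258) + k(-7) = (-168 - 258) + (-72 + 36*(-7)) = -426 + (-72 - 252) = -426 - 324 = -750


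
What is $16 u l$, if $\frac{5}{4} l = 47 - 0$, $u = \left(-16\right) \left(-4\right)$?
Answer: $\frac{192512}{5} \approx 38502.0$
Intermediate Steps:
$u = 64$
$l = \frac{188}{5}$ ($l = \frac{4 \left(47 - 0\right)}{5} = \frac{4 \left(47 + 0\right)}{5} = \frac{4}{5} \cdot 47 = \frac{188}{5} \approx 37.6$)
$16 u l = 16 \cdot 64 \cdot \frac{188}{5} = 1024 \cdot \frac{188}{5} = \frac{192512}{5}$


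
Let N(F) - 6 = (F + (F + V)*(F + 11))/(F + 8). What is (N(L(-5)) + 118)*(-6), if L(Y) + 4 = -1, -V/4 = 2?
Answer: -578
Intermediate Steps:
V = -8 (V = -4*2 = -8)
L(Y) = -5 (L(Y) = -4 - 1 = -5)
N(F) = 6 + (F + (-8 + F)*(11 + F))/(8 + F) (N(F) = 6 + (F + (F - 8)*(F + 11))/(F + 8) = 6 + (F + (-8 + F)*(11 + F))/(8 + F))
(N(L(-5)) + 118)*(-6) = ((-40 + (-5)**2 + 10*(-5))/(8 - 5) + 118)*(-6) = ((-40 + 25 - 50)/3 + 118)*(-6) = ((1/3)*(-65) + 118)*(-6) = (-65/3 + 118)*(-6) = (289/3)*(-6) = -578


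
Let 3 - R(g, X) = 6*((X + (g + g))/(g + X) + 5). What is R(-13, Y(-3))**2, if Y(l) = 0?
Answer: 1521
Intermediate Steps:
R(g, X) = -27 - 6*(X + 2*g)/(X + g) (R(g, X) = 3 - 6*((X + (g + g))/(g + X) + 5) = 3 - 6*((X + 2*g)/(X + g) + 5) = 3 - 6*(5 + (X + 2*g)/(X + g)) = 3 - (30 + 6*(X + 2*g)/(X + g)) = 3 + (-30 - 6*(X + 2*g)/(X + g)) = -27 - 6*(X + 2*g)/(X + g))
R(-13, Y(-3))**2 = (3*(-13*(-13) - 11*0)/(0 - 13))**2 = (3*(169 + 0)/(-13))**2 = (3*(-1/13)*169)**2 = (-39)**2 = 1521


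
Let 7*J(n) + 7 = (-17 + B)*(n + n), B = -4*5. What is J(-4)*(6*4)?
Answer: 6936/7 ≈ 990.86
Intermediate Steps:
B = -20
J(n) = -1 - 74*n/7 (J(n) = -1 + ((-17 - 20)*(n + n))/7 = -1 + (-74*n)/7 = -1 - 74*n/7)
J(-4)*(6*4) = (-1 - 74/7*(-4))*(6*4) = (-1 + 296/7)*24 = (289/7)*24 = 6936/7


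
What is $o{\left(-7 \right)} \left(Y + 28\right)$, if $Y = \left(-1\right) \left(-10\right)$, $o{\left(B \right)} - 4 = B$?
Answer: $-114$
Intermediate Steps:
$o{\left(B \right)} = 4 + B$
$Y = 10$
$o{\left(-7 \right)} \left(Y + 28\right) = \left(4 - 7\right) \left(10 + 28\right) = \left(-3\right) 38 = -114$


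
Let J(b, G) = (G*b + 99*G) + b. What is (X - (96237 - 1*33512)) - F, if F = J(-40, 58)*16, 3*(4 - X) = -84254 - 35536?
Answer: -76903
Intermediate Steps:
J(b, G) = b + 99*G + G*b (J(b, G) = (99*G + G*b) + b = b + 99*G + G*b)
X = 39934 (X = 4 - (-84254 - 35536)/3 = 4 - 1/3*(-119790) = 4 + 39930 = 39934)
F = 54112 (F = (-40 + 99*58 + 58*(-40))*16 = (-40 + 5742 - 2320)*16 = 3382*16 = 54112)
(X - (96237 - 1*33512)) - F = (39934 - (96237 - 1*33512)) - 1*54112 = (39934 - (96237 - 33512)) - 54112 = (39934 - 1*62725) - 54112 = (39934 - 62725) - 54112 = -22791 - 54112 = -76903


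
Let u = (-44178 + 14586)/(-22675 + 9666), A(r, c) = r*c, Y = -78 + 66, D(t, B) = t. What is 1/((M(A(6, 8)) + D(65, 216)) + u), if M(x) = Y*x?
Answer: -13009/6618007 ≈ -0.0019657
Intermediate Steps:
Y = -12
A(r, c) = c*r
M(x) = -12*x
u = 29592/13009 (u = -29592/(-13009) = -29592*(-1/13009) = 29592/13009 ≈ 2.2747)
1/((M(A(6, 8)) + D(65, 216)) + u) = 1/((-96*6 + 65) + 29592/13009) = 1/((-12*48 + 65) + 29592/13009) = 1/((-576 + 65) + 29592/13009) = 1/(-511 + 29592/13009) = 1/(-6618007/13009) = -13009/6618007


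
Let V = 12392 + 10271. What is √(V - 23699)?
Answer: 2*I*√259 ≈ 32.187*I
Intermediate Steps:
V = 22663
√(V - 23699) = √(22663 - 23699) = √(-1036) = 2*I*√259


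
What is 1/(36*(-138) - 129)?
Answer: -1/5097 ≈ -0.00019619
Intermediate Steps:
1/(36*(-138) - 129) = 1/(-4968 - 129) = 1/(-5097) = -1/5097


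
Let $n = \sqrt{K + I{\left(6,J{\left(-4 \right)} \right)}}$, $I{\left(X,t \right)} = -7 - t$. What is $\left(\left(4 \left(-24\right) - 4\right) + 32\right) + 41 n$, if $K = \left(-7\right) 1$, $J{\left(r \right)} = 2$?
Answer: $-68 + 164 i \approx -68.0 + 164.0 i$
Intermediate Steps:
$K = -7$
$n = 4 i$ ($n = \sqrt{-7 - 9} = \sqrt{-16} = 4 i \approx 4.0 i$)
$\left(\left(4 \left(-24\right) - 4\right) + 32\right) + 41 n = \left(\left(4 \left(-24\right) - 4\right) + 32\right) + 41 \cdot 4 i = \left(\left(-96 - 4\right) + 32\right) + 164 i = \left(-100 + 32\right) + 164 i = -68 + 164 i$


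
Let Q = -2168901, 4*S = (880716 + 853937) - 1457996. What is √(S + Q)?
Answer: I*√8398947/2 ≈ 1449.0*I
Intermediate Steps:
S = 276657/4 (S = ((880716 + 853937) - 1457996)/4 = (1734653 - 1457996)/4 = (¼)*276657 = 276657/4 ≈ 69164.)
√(S + Q) = √(276657/4 - 2168901) = √(-8398947/4) = I*√8398947/2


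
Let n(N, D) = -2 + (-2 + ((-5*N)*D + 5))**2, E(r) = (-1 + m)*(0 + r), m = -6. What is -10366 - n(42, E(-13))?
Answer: -365087813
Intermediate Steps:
E(r) = -7*r (E(r) = (-1 - 6)*(0 + r) = -7*r)
n(N, D) = -2 + (3 - 5*D*N)**2 (n(N, D) = -2 + (-2 + (-5*D*N + 5))**2 = -2 + (-2 + (5 - 5*D*N))**2 = -2 + (3 - 5*D*N)**2)
-10366 - n(42, E(-13)) = -10366 - (-2 + (-3 + 5*(-7*(-13))*42)**2) = -10366 - (-2 + (-3 + 5*91*42)**2) = -10366 - (-2 + (-3 + 19110)**2) = -10366 - (-2 + 19107**2) = -10366 - (-2 + 365077449) = -10366 - 1*365077447 = -10366 - 365077447 = -365087813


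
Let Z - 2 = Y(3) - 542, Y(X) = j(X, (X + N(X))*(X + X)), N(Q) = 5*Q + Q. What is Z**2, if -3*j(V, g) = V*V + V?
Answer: 295936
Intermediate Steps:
N(Q) = 6*Q
j(V, g) = -V/3 - V**2/3 (j(V, g) = -(V*V + V)/3 = -(V**2 + V)/3 = -(V + V**2)/3 = -V/3 - V**2/3)
Y(X) = -X*(1 + X)/3
Z = -544 (Z = 2 + (-1/3*3*(1 + 3) - 542) = 2 + (-1/3*3*4 - 542) = 2 + (-4 - 542) = 2 - 546 = -544)
Z**2 = (-544)**2 = 295936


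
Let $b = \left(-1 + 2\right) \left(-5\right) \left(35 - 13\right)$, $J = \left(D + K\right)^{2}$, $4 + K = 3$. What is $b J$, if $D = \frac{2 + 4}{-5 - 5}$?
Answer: $- \frac{1408}{5} \approx -281.6$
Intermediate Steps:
$K = -1$ ($K = -4 + 3 = -1$)
$D = - \frac{3}{5}$ ($D = \frac{6}{-10} = 6 \left(- \frac{1}{10}\right) = - \frac{3}{5} \approx -0.6$)
$J = \frac{64}{25}$ ($J = \left(- \frac{3}{5} - 1\right)^{2} = \left(- \frac{8}{5}\right)^{2} = \frac{64}{25} \approx 2.56$)
$b = -110$ ($b = 1 \left(-5\right) 22 = \left(-5\right) 22 = -110$)
$b J = \left(-110\right) \frac{64}{25} = - \frac{1408}{5}$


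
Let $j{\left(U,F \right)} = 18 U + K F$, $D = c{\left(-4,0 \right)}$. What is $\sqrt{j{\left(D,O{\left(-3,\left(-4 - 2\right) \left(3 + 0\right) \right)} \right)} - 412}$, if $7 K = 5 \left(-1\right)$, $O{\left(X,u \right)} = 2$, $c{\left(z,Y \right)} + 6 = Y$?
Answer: $\frac{5 i \sqrt{1022}}{7} \approx 22.835 i$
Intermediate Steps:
$c{\left(z,Y \right)} = -6 + Y$
$D = -6$ ($D = -6 + 0 = -6$)
$K = - \frac{5}{7}$ ($K = \frac{5 \left(-1\right)}{7} = \frac{1}{7} \left(-5\right) = - \frac{5}{7} \approx -0.71429$)
$j{\left(U,F \right)} = 18 U - \frac{5 F}{7}$
$\sqrt{j{\left(D,O{\left(-3,\left(-4 - 2\right) \left(3 + 0\right) \right)} \right)} - 412} = \sqrt{\left(18 \left(-6\right) - \frac{10}{7}\right) - 412} = \sqrt{\left(-108 - \frac{10}{7}\right) - 412} = \sqrt{- \frac{766}{7} - 412} = \sqrt{- \frac{3650}{7}} = \frac{5 i \sqrt{1022}}{7}$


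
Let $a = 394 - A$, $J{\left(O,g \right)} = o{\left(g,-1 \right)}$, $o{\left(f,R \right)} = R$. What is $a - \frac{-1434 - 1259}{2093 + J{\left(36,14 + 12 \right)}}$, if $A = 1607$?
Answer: $- \frac{2534903}{2092} \approx -1211.7$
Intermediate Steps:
$J{\left(O,g \right)} = -1$
$a = -1213$ ($a = 394 - 1607 = -1213$)
$a - \frac{-1434 - 1259}{2093 + J{\left(36,14 + 12 \right)}} = -1213 - \frac{-1434 - 1259}{2093 - 1} = -1213 - - \frac{2693}{2092} = -1213 + \frac{2693}{2092} = - \frac{2534903}{2092}$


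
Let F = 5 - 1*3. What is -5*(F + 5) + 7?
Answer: -28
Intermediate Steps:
F = 2 (F = 5 - 3 = 2)
-5*(F + 5) + 7 = -5*(2 + 5) + 7 = -5*7 + 7 = -35 + 7 = -28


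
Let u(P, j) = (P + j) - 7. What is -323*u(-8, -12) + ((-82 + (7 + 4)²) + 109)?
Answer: 8869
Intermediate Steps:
u(P, j) = -7 + P + j
-323*u(-8, -12) + ((-82 + (7 + 4)²) + 109) = -323*(-7 - 8 - 12) + ((-82 + (7 + 4)²) + 109) = -323*(-27) + ((-82 + 11²) + 109) = 8721 + ((-82 + 121) + 109) = 8721 + (39 + 109) = 8721 + 148 = 8869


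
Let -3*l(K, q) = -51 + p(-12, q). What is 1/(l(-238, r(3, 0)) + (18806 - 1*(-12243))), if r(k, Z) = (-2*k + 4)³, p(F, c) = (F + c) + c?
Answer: 3/93226 ≈ 3.2180e-5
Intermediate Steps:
p(F, c) = F + 2*c
r(k, Z) = (4 - 2*k)³
l(K, q) = 21 - 2*q/3 (l(K, q) = -(-51 + (-12 + 2*q))/3 = -(-63 + 2*q)/3 = 21 - 2*q/3)
1/(l(-238, r(3, 0)) + (18806 - 1*(-12243))) = 1/((21 - (-16)*(-2 + 3)³/3) + (18806 - 1*(-12243))) = 1/((21 - (-16)*1³/3) + (18806 + 12243)) = 1/((21 - (-16)/3) + 31049) = 1/((21 - ⅔*(-8)) + 31049) = 1/((21 + 16/3) + 31049) = 1/(79/3 + 31049) = 1/(93226/3) = 3/93226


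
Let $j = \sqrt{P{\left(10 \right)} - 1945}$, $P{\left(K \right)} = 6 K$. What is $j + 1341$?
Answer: $1341 + i \sqrt{1885} \approx 1341.0 + 43.417 i$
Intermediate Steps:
$j = i \sqrt{1885}$ ($j = \sqrt{6 \cdot 10 - 1945} = \sqrt{60 - 1945} = \sqrt{-1885} = i \sqrt{1885} \approx 43.417 i$)
$j + 1341 = i \sqrt{1885} + 1341 = 1341 + i \sqrt{1885}$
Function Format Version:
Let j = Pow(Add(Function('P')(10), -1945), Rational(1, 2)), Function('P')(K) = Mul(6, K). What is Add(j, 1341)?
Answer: Add(1341, Mul(I, Pow(1885, Rational(1, 2)))) ≈ Add(1341.0, Mul(43.417, I))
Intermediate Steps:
j = Mul(I, Pow(1885, Rational(1, 2))) (j = Pow(Add(Mul(6, 10), -1945), Rational(1, 2)) = Pow(Add(60, -1945), Rational(1, 2)) = Pow(-1885, Rational(1, 2)) = Mul(I, Pow(1885, Rational(1, 2))) ≈ Mul(43.417, I))
Add(j, 1341) = Add(Mul(I, Pow(1885, Rational(1, 2))), 1341) = Add(1341, Mul(I, Pow(1885, Rational(1, 2))))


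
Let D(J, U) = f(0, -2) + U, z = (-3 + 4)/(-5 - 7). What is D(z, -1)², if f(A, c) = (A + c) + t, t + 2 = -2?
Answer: 49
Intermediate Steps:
t = -4 (t = -2 - 2 = -4)
f(A, c) = -4 + A + c (f(A, c) = (A + c) - 4 = -4 + A + c)
z = -1/12 (z = 1/(-12) = 1*(-1/12) = -1/12 ≈ -0.083333)
D(J, U) = -6 + U (D(J, U) = (-4 + 0 - 2) + U = -6 + U)
D(z, -1)² = (-6 - 1)² = (-7)² = 49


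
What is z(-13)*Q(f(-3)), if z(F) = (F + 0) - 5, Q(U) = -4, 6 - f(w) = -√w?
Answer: 72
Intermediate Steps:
f(w) = 6 + √w (f(w) = 6 - (-1)*√w = 6 + √w)
z(F) = -5 + F (z(F) = F - 5 = -5 + F)
z(-13)*Q(f(-3)) = (-5 - 13)*(-4) = -18*(-4) = 72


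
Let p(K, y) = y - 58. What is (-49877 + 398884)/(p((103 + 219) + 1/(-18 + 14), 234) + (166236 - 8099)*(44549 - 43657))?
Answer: 349007/141058380 ≈ 0.0024742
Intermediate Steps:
p(K, y) = -58 + y
(-49877 + 398884)/(p((103 + 219) + 1/(-18 + 14), 234) + (166236 - 8099)*(44549 - 43657)) = (-49877 + 398884)/((-58 + 234) + (166236 - 8099)*(44549 - 43657)) = 349007/(176 + 158137*892) = 349007/(176 + 141058204) = 349007/141058380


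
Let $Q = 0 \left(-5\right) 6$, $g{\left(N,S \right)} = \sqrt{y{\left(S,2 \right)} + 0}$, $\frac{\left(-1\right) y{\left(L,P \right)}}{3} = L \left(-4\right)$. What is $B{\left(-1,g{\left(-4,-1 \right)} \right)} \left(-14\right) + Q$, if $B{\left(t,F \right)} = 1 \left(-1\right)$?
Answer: $14$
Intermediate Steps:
$y{\left(L,P \right)} = 12 L$ ($y{\left(L,P \right)} = - 3 L \left(-4\right) = - 3 \left(- 4 L\right) = 12 L$)
$g{\left(N,S \right)} = 2 \sqrt{3} \sqrt{S}$ ($g{\left(N,S \right)} = \sqrt{12 S + 0} = \sqrt{12 S} = 2 \sqrt{3} \sqrt{S}$)
$B{\left(t,F \right)} = -1$
$Q = 0$ ($Q = 0 \cdot 6 = 0$)
$B{\left(-1,g{\left(-4,-1 \right)} \right)} \left(-14\right) + Q = \left(-1\right) \left(-14\right) + 0 = 14 + 0 = 14$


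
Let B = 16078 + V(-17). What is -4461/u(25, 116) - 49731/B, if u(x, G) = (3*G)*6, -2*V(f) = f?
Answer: -117066803/22392408 ≈ -5.2280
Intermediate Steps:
V(f) = -f/2
B = 32173/2 (B = 16078 - ½*(-17) = 16078 + 17/2 = 32173/2 ≈ 16087.)
u(x, G) = 18*G
-4461/u(25, 116) - 49731/B = -4461/(18*116) - 49731/32173/2 = -4461/2088 - 49731*2/32173 = -4461*1/2088 - 99462/32173 = -1487/696 - 99462/32173 = -117066803/22392408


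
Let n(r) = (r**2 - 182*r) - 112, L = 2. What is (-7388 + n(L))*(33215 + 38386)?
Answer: -562783860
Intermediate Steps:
n(r) = -112 + r**2 - 182*r
(-7388 + n(L))*(33215 + 38386) = (-7388 + (-112 + 2**2 - 182*2))*(33215 + 38386) = (-7388 + (-112 + 4 - 364))*71601 = (-7388 - 472)*71601 = -7860*71601 = -562783860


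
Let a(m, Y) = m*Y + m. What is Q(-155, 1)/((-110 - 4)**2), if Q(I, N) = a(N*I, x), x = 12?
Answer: -2015/12996 ≈ -0.15505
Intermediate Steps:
a(m, Y) = m + Y*m (a(m, Y) = Y*m + m = m + Y*m)
Q(I, N) = 13*I*N (Q(I, N) = (N*I)*(1 + 12) = (I*N)*13 = 13*I*N)
Q(-155, 1)/((-110 - 4)**2) = (13*(-155)*1)/((-110 - 4)**2) = -2015/((-114)**2) = -2015/12996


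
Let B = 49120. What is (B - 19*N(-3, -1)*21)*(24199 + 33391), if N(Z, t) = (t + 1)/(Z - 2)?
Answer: 2828820800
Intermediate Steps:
N(Z, t) = (1 + t)/(-2 + Z)
(B - 19*N(-3, -1)*21)*(24199 + 33391) = (49120 - 19*(1 - 1)/(-2 - 3)*21)*(24199 + 33391) = (49120 - 19*0/(-5)*21)*57590 = (49120 - (-19)*0/5*21)*57590 = (49120 - 19*0*21)*57590 = (49120 + 0*21)*57590 = (49120 + 0)*57590 = 49120*57590 = 2828820800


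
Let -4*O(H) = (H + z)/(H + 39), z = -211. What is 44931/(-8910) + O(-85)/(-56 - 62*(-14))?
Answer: -139910171/27733860 ≈ -5.0447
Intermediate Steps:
O(H) = -(-211 + H)/(4*(39 + H)) (O(H) = -(H - 211)/(4*(H + 39)) = -(-211 + H)/(4*(39 + H)))
44931/(-8910) + O(-85)/(-56 - 62*(-14)) = 44931/(-8910) + ((211 - 1*(-85))/(4*(39 - 85)))/(-56 - 62*(-14)) = 44931*(-1/8910) + ((¼)*(211 + 85)/(-46))/(-56 + 868) = -14977/2970 + ((¼)*(-1/46)*296)/812 = -14977/2970 - 37/23*1/812 = -14977/2970 - 37/18676 = -139910171/27733860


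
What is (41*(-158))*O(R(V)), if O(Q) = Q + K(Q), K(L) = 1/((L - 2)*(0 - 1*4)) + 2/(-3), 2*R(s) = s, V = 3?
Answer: -25912/3 ≈ -8637.3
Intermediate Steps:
R(s) = s/2
K(L) = -⅔ - 1/(4*(-2 + L)) (K(L) = 1/((-2 + L)*(0 - 4)) + 2*(-⅓) = 1/((-2 + L)*(-4)) - ⅔ = -¼/(-2 + L) - ⅔ = -1/(4*(-2 + L)) - ⅔ = -⅔ - 1/(4*(-2 + L)))
O(Q) = Q + (13 - 8*Q)/(12*(-2 + Q))
(41*(-158))*O(R(V)) = (41*(-158))*((13 - 16*3 + 12*((½)*3)²)/(12*(-2 + (½)*3))) = -3239*(13 - 32*3/2 + 12*(3/2)²)/(6*(-2 + 3/2)) = -3239*(13 - 48 + 12*(9/4))/(6*(-½)) = -3239*(-2)*(13 - 48 + 27)/6 = -3239*(-2)*(-8)/6 = -6478*4/3 = -25912/3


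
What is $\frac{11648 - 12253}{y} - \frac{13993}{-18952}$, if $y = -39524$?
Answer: $\frac{141131323}{187264712} \approx 0.75365$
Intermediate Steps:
$\frac{11648 - 12253}{y} - \frac{13993}{-18952} = \frac{11648 - 12253}{-39524} - \frac{13993}{-18952} = \left(11648 - 12253\right) \left(- \frac{1}{39524}\right) - - \frac{13993}{18952} = \left(-605\right) \left(- \frac{1}{39524}\right) + \frac{13993}{18952} = \frac{605}{39524} + \frac{13993}{18952} = \frac{141131323}{187264712}$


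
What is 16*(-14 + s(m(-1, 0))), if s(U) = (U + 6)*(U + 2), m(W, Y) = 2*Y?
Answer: -32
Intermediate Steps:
s(U) = (2 + U)*(6 + U) (s(U) = (6 + U)*(2 + U) = (2 + U)*(6 + U))
16*(-14 + s(m(-1, 0))) = 16*(-14 + (12 + (2*0)² + 8*(2*0))) = 16*(-14 + (12 + 0² + 8*0)) = 16*(-14 + (12 + 0 + 0)) = 16*(-14 + 12) = 16*(-2) = -32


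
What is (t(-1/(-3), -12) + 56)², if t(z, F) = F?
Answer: 1936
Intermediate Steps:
(t(-1/(-3), -12) + 56)² = (-12 + 56)² = 44² = 1936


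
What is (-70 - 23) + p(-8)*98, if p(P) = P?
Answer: -877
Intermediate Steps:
(-70 - 23) + p(-8)*98 = (-70 - 23) - 8*98 = -93 - 784 = -877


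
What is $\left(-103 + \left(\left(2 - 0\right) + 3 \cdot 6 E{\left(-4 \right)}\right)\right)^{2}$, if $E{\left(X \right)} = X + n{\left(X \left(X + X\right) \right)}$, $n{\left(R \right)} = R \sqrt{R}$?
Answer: $10646761 - 797184 \sqrt{2} \approx 9.5194 \cdot 10^{6}$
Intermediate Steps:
$n{\left(R \right)} = R^{\frac{3}{2}}$
$E{\left(X \right)} = X + 2 \sqrt{2} \left(X^{2}\right)^{\frac{3}{2}}$ ($E{\left(X \right)} = X + \left(X \left(X + X\right)\right)^{\frac{3}{2}} = X + \left(X 2 X\right)^{\frac{3}{2}} = X + \left(2 X^{2}\right)^{\frac{3}{2}} = X + 2 \sqrt{2} \left(X^{2}\right)^{\frac{3}{2}}$)
$\left(-103 + \left(\left(2 - 0\right) + 3 \cdot 6 E{\left(-4 \right)}\right)\right)^{2} = \left(-103 + \left(\left(2 - 0\right) + 3 \cdot 6 \left(-4 + 2 \sqrt{2} \left(\left(-4\right)^{2}\right)^{\frac{3}{2}}\right)\right)\right)^{2} = \left(-103 + \left(\left(2 + 0\right) + 3 \cdot 6 \left(-4 + 2 \sqrt{2} \cdot 16^{\frac{3}{2}}\right)\right)\right)^{2} = \left(-103 + \left(2 + 3 \cdot 6 \left(-4 + 2 \sqrt{2} \cdot 64\right)\right)\right)^{2} = \left(-103 + \left(2 + 3 \cdot 6 \left(-4 + 128 \sqrt{2}\right)\right)\right)^{2} = \left(-103 + \left(2 + 3 \left(-24 + 768 \sqrt{2}\right)\right)\right)^{2} = \left(-103 - \left(70 - 2304 \sqrt{2}\right)\right)^{2} = \left(-173 + 2304 \sqrt{2}\right)^{2}$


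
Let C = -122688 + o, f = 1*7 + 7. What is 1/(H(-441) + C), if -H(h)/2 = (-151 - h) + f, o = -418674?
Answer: -1/541970 ≈ -1.8451e-6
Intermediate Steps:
f = 14 (f = 7 + 7 = 14)
C = -541362 (C = -122688 - 418674 = -541362)
H(h) = 274 + 2*h (H(h) = -2*((-151 - h) + 14) = -2*(-137 - h) = 274 + 2*h)
1/(H(-441) + C) = 1/((274 + 2*(-441)) - 541362) = 1/((274 - 882) - 541362) = 1/(-608 - 541362) = 1/(-541970) = -1/541970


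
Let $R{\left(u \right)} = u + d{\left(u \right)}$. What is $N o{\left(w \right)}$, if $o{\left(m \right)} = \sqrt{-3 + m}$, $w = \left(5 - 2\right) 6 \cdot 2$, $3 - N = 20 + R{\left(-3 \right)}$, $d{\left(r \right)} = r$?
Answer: $- 11 \sqrt{33} \approx -63.19$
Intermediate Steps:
$R{\left(u \right)} = 2 u$ ($R{\left(u \right)} = u + u = 2 u$)
$N = -11$ ($N = 3 - \left(20 + 2 \left(-3\right)\right) = 3 - \left(20 - 6\right) = 3 - 14 = -11$)
$w = 36$ ($w = 3 \cdot 6 \cdot 2 = 18 \cdot 2 = 36$)
$N o{\left(w \right)} = - 11 \sqrt{-3 + 36} = - 11 \sqrt{33}$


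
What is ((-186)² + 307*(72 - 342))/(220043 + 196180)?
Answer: -5366/46247 ≈ -0.11603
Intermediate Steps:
((-186)² + 307*(72 - 342))/(220043 + 196180) = (34596 + 307*(-270))/416223 = (34596 - 82890)*(1/416223) = -48294*1/416223 = -5366/46247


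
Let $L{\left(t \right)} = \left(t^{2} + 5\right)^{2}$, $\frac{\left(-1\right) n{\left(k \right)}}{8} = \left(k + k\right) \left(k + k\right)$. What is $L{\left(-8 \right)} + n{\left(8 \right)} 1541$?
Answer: $-3151207$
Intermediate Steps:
$n{\left(k \right)} = - 32 k^{2}$ ($n{\left(k \right)} = - 8 \left(k + k\right) \left(k + k\right) = - 8 \cdot 2 k 2 k = - 8 \cdot 4 k^{2} = - 32 k^{2}$)
$L{\left(t \right)} = \left(5 + t^{2}\right)^{2}$
$L{\left(-8 \right)} + n{\left(8 \right)} 1541 = \left(5 + \left(-8\right)^{2}\right)^{2} + - 32 \cdot 8^{2} \cdot 1541 = \left(5 + 64\right)^{2} + \left(-32\right) 64 \cdot 1541 = 69^{2} - 3155968 = 4761 - 3155968 = -3151207$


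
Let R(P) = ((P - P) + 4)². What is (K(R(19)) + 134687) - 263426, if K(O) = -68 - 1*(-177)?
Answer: -128630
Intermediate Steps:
R(P) = 16 (R(P) = (0 + 4)² = 4² = 16)
K(O) = 109 (K(O) = -68 + 177 = 109)
(K(R(19)) + 134687) - 263426 = (109 + 134687) - 263426 = 134796 - 263426 = -128630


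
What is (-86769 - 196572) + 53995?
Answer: -229346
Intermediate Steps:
(-86769 - 196572) + 53995 = -283341 + 53995 = -229346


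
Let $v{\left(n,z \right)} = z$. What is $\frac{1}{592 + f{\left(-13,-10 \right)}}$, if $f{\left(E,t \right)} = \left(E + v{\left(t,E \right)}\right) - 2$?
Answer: $\frac{1}{564} \approx 0.0017731$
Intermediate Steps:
$f{\left(E,t \right)} = -2 + 2 E$ ($f{\left(E,t \right)} = \left(E + E\right) - 2 = 2 E - 2 = -2 + 2 E$)
$\frac{1}{592 + f{\left(-13,-10 \right)}} = \frac{1}{592 + \left(-2 + 2 \left(-13\right)\right)} = \frac{1}{592 - 28} = \frac{1}{564}$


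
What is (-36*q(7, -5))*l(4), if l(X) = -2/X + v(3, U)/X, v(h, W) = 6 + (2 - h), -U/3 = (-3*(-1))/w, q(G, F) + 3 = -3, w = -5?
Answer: 162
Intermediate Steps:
q(G, F) = -6 (q(G, F) = -3 - 3 = -6)
U = 9/5 (U = -3*(-3*(-1))/(-5) = -9*(-1)/5 = -3*(-⅗) = 9/5 ≈ 1.8000)
v(h, W) = 8 - h
l(X) = 3/X (l(X) = -2/X + (8 - 1*3)/X = -2/X + (8 - 3)/X = -2/X + 5/X = 3/X)
(-36*q(7, -5))*l(4) = (-36*(-6))*(3/4) = 216*(3*(¼)) = 216*(¾) = 162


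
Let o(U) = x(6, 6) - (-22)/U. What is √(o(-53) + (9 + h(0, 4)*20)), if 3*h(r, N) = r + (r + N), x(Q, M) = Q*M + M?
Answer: √1952997/159 ≈ 8.7893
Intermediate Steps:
x(Q, M) = M + M*Q (x(Q, M) = M*Q + M = M + M*Q)
h(r, N) = N/3 + 2*r/3 (h(r, N) = (r + (r + N))/3 = (r + (N + r))/3 = (N + 2*r)/3 = N/3 + 2*r/3)
o(U) = 42 + 22/U (o(U) = 6*(1 + 6) - (-22)/U = 6*7 + 22/U = 42 + 22/U)
√(o(-53) + (9 + h(0, 4)*20)) = √((42 + 22/(-53)) + (9 + ((⅓)*4 + (⅔)*0)*20)) = √((42 + 22*(-1/53)) + (9 + (4/3 + 0)*20)) = √((42 - 22/53) + (9 + (4/3)*20)) = √(2204/53 + (9 + 80/3)) = √(2204/53 + 107/3) = √(12283/159) = √1952997/159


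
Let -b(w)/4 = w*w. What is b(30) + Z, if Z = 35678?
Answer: 32078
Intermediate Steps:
b(w) = -4*w² (b(w) = -4*w*w = -4*w²)
b(30) + Z = -4*30² + 35678 = -4*900 + 35678 = -3600 + 35678 = 32078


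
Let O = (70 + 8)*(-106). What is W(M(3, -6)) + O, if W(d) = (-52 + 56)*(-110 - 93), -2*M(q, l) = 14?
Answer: -9080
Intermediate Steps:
M(q, l) = -7 (M(q, l) = -½*14 = -7)
W(d) = -812 (W(d) = 4*(-203) = -812)
O = -8268 (O = 78*(-106) = -8268)
W(M(3, -6)) + O = -812 - 8268 = -9080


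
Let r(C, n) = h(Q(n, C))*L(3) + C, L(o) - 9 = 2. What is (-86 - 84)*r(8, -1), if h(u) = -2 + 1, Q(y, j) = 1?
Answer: 510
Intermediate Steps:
L(o) = 11 (L(o) = 9 + 2 = 11)
h(u) = -1
r(C, n) = -11 + C (r(C, n) = -1*11 + C = -11 + C)
(-86 - 84)*r(8, -1) = (-86 - 84)*(-11 + 8) = -170*(-3) = 510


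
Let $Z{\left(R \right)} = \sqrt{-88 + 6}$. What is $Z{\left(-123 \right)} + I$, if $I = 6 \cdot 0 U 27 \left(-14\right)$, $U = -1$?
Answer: $i \sqrt{82} \approx 9.0554 i$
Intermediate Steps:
$Z{\left(R \right)} = i \sqrt{82}$ ($Z{\left(R \right)} = \sqrt{-82} = i \sqrt{82}$)
$I = 0$ ($I = 6 \cdot 0 \left(-1\right) 27 \left(-14\right) = 0 \left(-1\right) 27 \left(-14\right) = 0 \cdot 27 \left(-14\right) = 0 \left(-14\right) = 0$)
$Z{\left(-123 \right)} + I = i \sqrt{82} + 0 = i \sqrt{82}$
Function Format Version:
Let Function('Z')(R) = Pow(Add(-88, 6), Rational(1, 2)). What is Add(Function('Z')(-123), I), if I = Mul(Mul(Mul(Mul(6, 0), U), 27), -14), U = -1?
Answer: Mul(I, Pow(82, Rational(1, 2))) ≈ Mul(9.0554, I)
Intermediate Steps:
Function('Z')(R) = Mul(I, Pow(82, Rational(1, 2))) (Function('Z')(R) = Pow(-82, Rational(1, 2)) = Mul(I, Pow(82, Rational(1, 2))))
I = 0 (I = Mul(Mul(Mul(Mul(6, 0), -1), 27), -14) = Mul(Mul(Mul(0, -1), 27), -14) = Mul(Mul(0, 27), -14) = Mul(0, -14) = 0)
Add(Function('Z')(-123), I) = Add(Mul(I, Pow(82, Rational(1, 2))), 0) = Mul(I, Pow(82, Rational(1, 2)))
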